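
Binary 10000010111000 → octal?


Group into 3-bit groups: 010000010111000
  010 = 2
  000 = 0
  010 = 2
  111 = 7
  000 = 0
= 0o20270


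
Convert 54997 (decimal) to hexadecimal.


Divide by 16 repeatedly:
54997 ÷ 16 = 3437 remainder 5 (5)
3437 ÷ 16 = 214 remainder 13 (D)
214 ÷ 16 = 13 remainder 6 (6)
13 ÷ 16 = 0 remainder 13 (D)
Reading remainders bottom-up:
= 0xD6D5


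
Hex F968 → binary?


Each hex digit → 4 binary bits:
  F = 1111
  9 = 1001
  6 = 0110
  8 = 1000
Concatenate: 1111 1001 0110 1000
= 1111100101101000


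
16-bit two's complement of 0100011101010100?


Original: 0100011101010100
Step 1 - Invert all bits: 1011100010101011
Step 2 - Add 1: 1011100010101011 + 1
= 1011100010101100 (represents -18260)


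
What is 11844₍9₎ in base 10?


Positional values (base 9):
  4 × 9^0 = 4 × 1 = 4
  4 × 9^1 = 4 × 9 = 36
  8 × 9^2 = 8 × 81 = 648
  1 × 9^3 = 1 × 729 = 729
  1 × 9^4 = 1 × 6561 = 6561
Sum = 4 + 36 + 648 + 729 + 6561
= 7978


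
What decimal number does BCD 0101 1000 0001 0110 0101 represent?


Each 4-bit group → digit:
  0101 → 5
  1000 → 8
  0001 → 1
  0110 → 6
  0101 → 5
= 58165


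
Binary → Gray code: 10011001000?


Binary: 10011001000
Gray code: G = B XOR (B >> 1)
B >> 1 = 01001100100
10011001000 XOR 01001100100:
  1 XOR 0 = 1
  0 XOR 1 = 1
  0 XOR 0 = 0
  1 XOR 0 = 1
  1 XOR 1 = 0
  0 XOR 1 = 1
  0 XOR 0 = 0
  1 XOR 0 = 1
  0 XOR 1 = 1
  0 XOR 0 = 0
  0 XOR 0 = 0
= 11010101100


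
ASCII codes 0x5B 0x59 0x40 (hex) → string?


Codes (hex): 0x5B 0x59 0x40
Per-code ASCII lookup:
  0x5B = 91  (special character) → '['
  0x59 = 89  (range 65-90: uppercase, 89 - 65 = 24) → 'Y'
  0x40 = 64  (special character) → '@'
= '[Y@'


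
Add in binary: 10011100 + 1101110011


Align and add column by column (LSB to MSB, carry propagating):
  00010011100
+ 01101110011
  -----------
  col 0: 0 + 1 + 0 (carry in) = 1 → bit 1, carry out 0
  col 1: 0 + 1 + 0 (carry in) = 1 → bit 1, carry out 0
  col 2: 1 + 0 + 0 (carry in) = 1 → bit 1, carry out 0
  col 3: 1 + 0 + 0 (carry in) = 1 → bit 1, carry out 0
  col 4: 1 + 1 + 0 (carry in) = 2 → bit 0, carry out 1
  col 5: 0 + 1 + 1 (carry in) = 2 → bit 0, carry out 1
  col 6: 0 + 1 + 1 (carry in) = 2 → bit 0, carry out 1
  col 7: 1 + 0 + 1 (carry in) = 2 → bit 0, carry out 1
  col 8: 0 + 1 + 1 (carry in) = 2 → bit 0, carry out 1
  col 9: 0 + 1 + 1 (carry in) = 2 → bit 0, carry out 1
  col 10: 0 + 0 + 1 (carry in) = 1 → bit 1, carry out 0
Reading bits MSB→LSB: 10000001111
Strip leading zeros: 10000001111
= 10000001111


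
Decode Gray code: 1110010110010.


Gray code: 1110010110010
MSB stays the same: 1
Each subsequent bit = prev_binary XOR current_gray:
  B[1] = 1 XOR 1 = 0
  B[2] = 0 XOR 1 = 1
  B[3] = 1 XOR 0 = 1
  B[4] = 1 XOR 0 = 1
  B[5] = 1 XOR 1 = 0
  B[6] = 0 XOR 0 = 0
  B[7] = 0 XOR 1 = 1
  B[8] = 1 XOR 1 = 0
  B[9] = 0 XOR 0 = 0
  B[10] = 0 XOR 0 = 0
  B[11] = 0 XOR 1 = 1
  B[12] = 1 XOR 0 = 1
= 1011100100011 (5923 decimal)


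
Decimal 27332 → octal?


Divide by 8 repeatedly:
27332 ÷ 8 = 3416 remainder 4
3416 ÷ 8 = 427 remainder 0
427 ÷ 8 = 53 remainder 3
53 ÷ 8 = 6 remainder 5
6 ÷ 8 = 0 remainder 6
Reading remainders bottom-up:
= 0o65304


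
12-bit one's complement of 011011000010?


Original: 011011000010
Invert all bits:
  bit 0: 0 → 1
  bit 1: 1 → 0
  bit 2: 1 → 0
  bit 3: 0 → 1
  bit 4: 1 → 0
  bit 5: 1 → 0
  bit 6: 0 → 1
  bit 7: 0 → 1
  bit 8: 0 → 1
  bit 9: 0 → 1
  bit 10: 1 → 0
  bit 11: 0 → 1
= 100100111101


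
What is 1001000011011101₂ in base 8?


Group into 3-bit groups: 001001000011011101
  001 = 1
  001 = 1
  000 = 0
  011 = 3
  011 = 3
  101 = 5
= 0o110335


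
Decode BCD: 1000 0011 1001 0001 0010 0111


Each 4-bit group → digit:
  1000 → 8
  0011 → 3
  1001 → 9
  0001 → 1
  0010 → 2
  0111 → 7
= 839127


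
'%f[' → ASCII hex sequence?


String: '%f['  (3 characters)
Per-character ASCII lookup:
  '%': special character: '%' = 37 → 0x25
  'f': lowercase starts at 97: 'f' = 97 + 5 = 102 → 0x66
  '[': special character: '[' = 91 → 0x5B
= 0x25 0x66 0x5B


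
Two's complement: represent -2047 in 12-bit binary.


Original: 011111111111
Step 1 - Invert all bits: 100000000000
Step 2 - Add 1: 100000000000 + 1
= 100000000001 (represents -2047)


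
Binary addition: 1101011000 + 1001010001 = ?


Align and add column by column (LSB to MSB, carry propagating):
  01101011000
+ 01001010001
  -----------
  col 0: 0 + 1 + 0 (carry in) = 1 → bit 1, carry out 0
  col 1: 0 + 0 + 0 (carry in) = 0 → bit 0, carry out 0
  col 2: 0 + 0 + 0 (carry in) = 0 → bit 0, carry out 0
  col 3: 1 + 0 + 0 (carry in) = 1 → bit 1, carry out 0
  col 4: 1 + 1 + 0 (carry in) = 2 → bit 0, carry out 1
  col 5: 0 + 0 + 1 (carry in) = 1 → bit 1, carry out 0
  col 6: 1 + 1 + 0 (carry in) = 2 → bit 0, carry out 1
  col 7: 0 + 0 + 1 (carry in) = 1 → bit 1, carry out 0
  col 8: 1 + 0 + 0 (carry in) = 1 → bit 1, carry out 0
  col 9: 1 + 1 + 0 (carry in) = 2 → bit 0, carry out 1
  col 10: 0 + 0 + 1 (carry in) = 1 → bit 1, carry out 0
Reading bits MSB→LSB: 10110101001
Strip leading zeros: 10110101001
= 10110101001


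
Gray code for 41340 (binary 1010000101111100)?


Binary: 1010000101111100
Gray code: G = B XOR (B >> 1)
B >> 1 = 0101000010111110
1010000101111100 XOR 0101000010111110:
  1 XOR 0 = 1
  0 XOR 1 = 1
  1 XOR 0 = 1
  0 XOR 1 = 1
  0 XOR 0 = 0
  0 XOR 0 = 0
  0 XOR 0 = 0
  1 XOR 0 = 1
  0 XOR 1 = 1
  1 XOR 0 = 1
  1 XOR 1 = 0
  1 XOR 1 = 0
  1 XOR 1 = 0
  1 XOR 1 = 0
  0 XOR 1 = 1
  0 XOR 0 = 0
= 1111000111000010


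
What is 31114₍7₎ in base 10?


Positional values (base 7):
  4 × 7^0 = 4 × 1 = 4
  1 × 7^1 = 1 × 7 = 7
  1 × 7^2 = 1 × 49 = 49
  1 × 7^3 = 1 × 343 = 343
  3 × 7^4 = 3 × 2401 = 7203
Sum = 4 + 7 + 49 + 343 + 7203
= 7606


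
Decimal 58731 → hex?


Divide by 16 repeatedly:
58731 ÷ 16 = 3670 remainder 11 (B)
3670 ÷ 16 = 229 remainder 6 (6)
229 ÷ 16 = 14 remainder 5 (5)
14 ÷ 16 = 0 remainder 14 (E)
Reading remainders bottom-up:
= 0xE56B


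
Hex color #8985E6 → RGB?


Hex: #8985E6
R = 89₁₆ = 137
G = 85₁₆ = 133
B = E6₁₆ = 230
= RGB(137, 133, 230)


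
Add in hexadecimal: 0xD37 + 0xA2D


Align and add column by column (LSB to MSB, each column mod 16 with carry):
  0D37
+ 0A2D
  ----
  col 0: 7(7) + D(13) + 0 (carry in) = 20 → 4(4), carry out 1
  col 1: 3(3) + 2(2) + 1 (carry in) = 6 → 6(6), carry out 0
  col 2: D(13) + A(10) + 0 (carry in) = 23 → 7(7), carry out 1
  col 3: 0(0) + 0(0) + 1 (carry in) = 1 → 1(1), carry out 0
Reading digits MSB→LSB: 1764
Strip leading zeros: 1764
= 0x1764


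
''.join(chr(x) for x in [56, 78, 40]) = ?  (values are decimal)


Codes (decimal): 56 78 40
Per-code ASCII lookup:
  56  (range 48-57: digits, 56 - 48 = 8) → '8'
  78  (range 65-90: uppercase, 78 - 65 = 13) → 'N'
  40  (special character) → '('
= '8N('


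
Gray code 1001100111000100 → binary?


Gray code: 1001100111000100
MSB stays the same: 1
Each subsequent bit = prev_binary XOR current_gray:
  B[1] = 1 XOR 0 = 1
  B[2] = 1 XOR 0 = 1
  B[3] = 1 XOR 1 = 0
  B[4] = 0 XOR 1 = 1
  B[5] = 1 XOR 0 = 1
  B[6] = 1 XOR 0 = 1
  B[7] = 1 XOR 1 = 0
  B[8] = 0 XOR 1 = 1
  B[9] = 1 XOR 1 = 0
  B[10] = 0 XOR 0 = 0
  B[11] = 0 XOR 0 = 0
  B[12] = 0 XOR 0 = 0
  B[13] = 0 XOR 1 = 1
  B[14] = 1 XOR 0 = 1
  B[15] = 1 XOR 0 = 1
= 1110111010000111 (61063 decimal)


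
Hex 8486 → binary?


Each hex digit → 4 binary bits:
  8 = 1000
  4 = 0100
  8 = 1000
  6 = 0110
Concatenate: 1000 0100 1000 0110
= 1000010010000110


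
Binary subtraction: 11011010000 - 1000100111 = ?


Align and subtract column by column (LSB to MSB, borrowing when needed):
  11011010000
- 01000100111
  -----------
  col 0: (0 - 0 borrow-in) - 1 → borrow from next column: (0+2) - 1 = 1, borrow out 1
  col 1: (0 - 1 borrow-in) - 1 → borrow from next column: (-1+2) - 1 = 0, borrow out 1
  col 2: (0 - 1 borrow-in) - 1 → borrow from next column: (-1+2) - 1 = 0, borrow out 1
  col 3: (0 - 1 borrow-in) - 0 → borrow from next column: (-1+2) - 0 = 1, borrow out 1
  col 4: (1 - 1 borrow-in) - 0 → 0 - 0 = 0, borrow out 0
  col 5: (0 - 0 borrow-in) - 1 → borrow from next column: (0+2) - 1 = 1, borrow out 1
  col 6: (1 - 1 borrow-in) - 0 → 0 - 0 = 0, borrow out 0
  col 7: (1 - 0 borrow-in) - 0 → 1 - 0 = 1, borrow out 0
  col 8: (0 - 0 borrow-in) - 0 → 0 - 0 = 0, borrow out 0
  col 9: (1 - 0 borrow-in) - 1 → 1 - 1 = 0, borrow out 0
  col 10: (1 - 0 borrow-in) - 0 → 1 - 0 = 1, borrow out 0
Reading bits MSB→LSB: 10010101001
Strip leading zeros: 10010101001
= 10010101001


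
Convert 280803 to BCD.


Each digit → 4-bit binary:
  2 → 0010
  8 → 1000
  0 → 0000
  8 → 1000
  0 → 0000
  3 → 0011
= 0010 1000 0000 1000 0000 0011


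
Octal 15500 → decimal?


Positional values:
Position 0: 0 × 8^0 = 0
Position 1: 0 × 8^1 = 0
Position 2: 5 × 8^2 = 320
Position 3: 5 × 8^3 = 2560
Position 4: 1 × 8^4 = 4096
Sum = 0 + 0 + 320 + 2560 + 4096
= 6976


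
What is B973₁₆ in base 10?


Positional values:
Position 0: 3 × 16^0 = 3 × 1 = 3
Position 1: 7 × 16^1 = 7 × 16 = 112
Position 2: 9 × 16^2 = 9 × 256 = 2304
Position 3: B × 16^3 = 11 × 4096 = 45056
Sum = 3 + 112 + 2304 + 45056
= 47475


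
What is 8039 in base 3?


Divide by 3 repeatedly:
8039 ÷ 3 = 2679 remainder 2
2679 ÷ 3 = 893 remainder 0
893 ÷ 3 = 297 remainder 2
297 ÷ 3 = 99 remainder 0
99 ÷ 3 = 33 remainder 0
33 ÷ 3 = 11 remainder 0
11 ÷ 3 = 3 remainder 2
3 ÷ 3 = 1 remainder 0
1 ÷ 3 = 0 remainder 1
Reading remainders bottom-up:
= 102000202


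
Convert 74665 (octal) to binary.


Each octal digit → 3 binary bits:
  7 = 111
  4 = 100
  6 = 110
  6 = 110
  5 = 101
Concatenate: 111 100 110 110 101
= 111100110110101


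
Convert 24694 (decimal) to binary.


Divide by 2 repeatedly:
24694 ÷ 2 = 12347 remainder 0
12347 ÷ 2 = 6173 remainder 1
6173 ÷ 2 = 3086 remainder 1
3086 ÷ 2 = 1543 remainder 0
1543 ÷ 2 = 771 remainder 1
771 ÷ 2 = 385 remainder 1
385 ÷ 2 = 192 remainder 1
192 ÷ 2 = 96 remainder 0
96 ÷ 2 = 48 remainder 0
48 ÷ 2 = 24 remainder 0
24 ÷ 2 = 12 remainder 0
12 ÷ 2 = 6 remainder 0
6 ÷ 2 = 3 remainder 0
3 ÷ 2 = 1 remainder 1
1 ÷ 2 = 0 remainder 1
Reading remainders bottom-up:
= 110000001110110


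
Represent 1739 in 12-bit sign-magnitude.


Sign bit: 0 (positive)
Magnitude: 1739 = 11011001011
= 011011001011


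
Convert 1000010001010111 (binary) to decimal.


Positional values:
Bit 0: 1 × 2^0 = 1
Bit 1: 1 × 2^1 = 2
Bit 2: 1 × 2^2 = 4
Bit 4: 1 × 2^4 = 16
Bit 6: 1 × 2^6 = 64
Bit 10: 1 × 2^10 = 1024
Bit 15: 1 × 2^15 = 32768
Sum = 1 + 2 + 4 + 16 + 64 + 1024 + 32768
= 33879


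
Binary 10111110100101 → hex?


Group into 4-bit nibbles: 0010111110100101
  0010 = 2
  1111 = F
  1010 = A
  0101 = 5
= 0x2FA5


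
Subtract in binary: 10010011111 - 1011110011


Align and subtract column by column (LSB to MSB, borrowing when needed):
  10010011111
- 01011110011
  -----------
  col 0: (1 - 0 borrow-in) - 1 → 1 - 1 = 0, borrow out 0
  col 1: (1 - 0 borrow-in) - 1 → 1 - 1 = 0, borrow out 0
  col 2: (1 - 0 borrow-in) - 0 → 1 - 0 = 1, borrow out 0
  col 3: (1 - 0 borrow-in) - 0 → 1 - 0 = 1, borrow out 0
  col 4: (1 - 0 borrow-in) - 1 → 1 - 1 = 0, borrow out 0
  col 5: (0 - 0 borrow-in) - 1 → borrow from next column: (0+2) - 1 = 1, borrow out 1
  col 6: (0 - 1 borrow-in) - 1 → borrow from next column: (-1+2) - 1 = 0, borrow out 1
  col 7: (1 - 1 borrow-in) - 1 → borrow from next column: (0+2) - 1 = 1, borrow out 1
  col 8: (0 - 1 borrow-in) - 0 → borrow from next column: (-1+2) - 0 = 1, borrow out 1
  col 9: (0 - 1 borrow-in) - 1 → borrow from next column: (-1+2) - 1 = 0, borrow out 1
  col 10: (1 - 1 borrow-in) - 0 → 0 - 0 = 0, borrow out 0
Reading bits MSB→LSB: 00110101100
Strip leading zeros: 110101100
= 110101100


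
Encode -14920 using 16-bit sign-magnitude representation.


Sign bit: 1 (negative)
Magnitude: 14920 = 011101001001000
= 1011101001001000


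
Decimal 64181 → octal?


Divide by 8 repeatedly:
64181 ÷ 8 = 8022 remainder 5
8022 ÷ 8 = 1002 remainder 6
1002 ÷ 8 = 125 remainder 2
125 ÷ 8 = 15 remainder 5
15 ÷ 8 = 1 remainder 7
1 ÷ 8 = 0 remainder 1
Reading remainders bottom-up:
= 0o175265


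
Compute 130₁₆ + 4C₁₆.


Align and add column by column (LSB to MSB, each column mod 16 with carry):
  0130
+ 004C
  ----
  col 0: 0(0) + C(12) + 0 (carry in) = 12 → C(12), carry out 0
  col 1: 3(3) + 4(4) + 0 (carry in) = 7 → 7(7), carry out 0
  col 2: 1(1) + 0(0) + 0 (carry in) = 1 → 1(1), carry out 0
  col 3: 0(0) + 0(0) + 0 (carry in) = 0 → 0(0), carry out 0
Reading digits MSB→LSB: 017C
Strip leading zeros: 17C
= 0x17C


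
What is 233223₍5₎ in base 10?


Positional values (base 5):
  3 × 5^0 = 3 × 1 = 3
  2 × 5^1 = 2 × 5 = 10
  2 × 5^2 = 2 × 25 = 50
  3 × 5^3 = 3 × 125 = 375
  3 × 5^4 = 3 × 625 = 1875
  2 × 5^5 = 2 × 3125 = 6250
Sum = 3 + 10 + 50 + 375 + 1875 + 6250
= 8563


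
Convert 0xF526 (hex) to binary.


Each hex digit → 4 binary bits:
  F = 1111
  5 = 0101
  2 = 0010
  6 = 0110
Concatenate: 1111 0101 0010 0110
= 1111010100100110


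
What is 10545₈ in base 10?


Positional values:
Position 0: 5 × 8^0 = 5
Position 1: 4 × 8^1 = 32
Position 2: 5 × 8^2 = 320
Position 3: 0 × 8^3 = 0
Position 4: 1 × 8^4 = 4096
Sum = 5 + 32 + 320 + 0 + 4096
= 4453


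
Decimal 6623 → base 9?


Divide by 9 repeatedly:
6623 ÷ 9 = 735 remainder 8
735 ÷ 9 = 81 remainder 6
81 ÷ 9 = 9 remainder 0
9 ÷ 9 = 1 remainder 0
1 ÷ 9 = 0 remainder 1
Reading remainders bottom-up:
= 10068


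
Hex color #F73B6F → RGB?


Hex: #F73B6F
R = F7₁₆ = 247
G = 3B₁₆ = 59
B = 6F₁₆ = 111
= RGB(247, 59, 111)


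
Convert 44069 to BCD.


Each digit → 4-bit binary:
  4 → 0100
  4 → 0100
  0 → 0000
  6 → 0110
  9 → 1001
= 0100 0100 0000 0110 1001


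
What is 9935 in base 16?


Divide by 16 repeatedly:
9935 ÷ 16 = 620 remainder 15 (F)
620 ÷ 16 = 38 remainder 12 (C)
38 ÷ 16 = 2 remainder 6 (6)
2 ÷ 16 = 0 remainder 2 (2)
Reading remainders bottom-up:
= 0x26CF


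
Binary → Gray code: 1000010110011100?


Binary: 1000010110011100
Gray code: G = B XOR (B >> 1)
B >> 1 = 0100001011001110
1000010110011100 XOR 0100001011001110:
  1 XOR 0 = 1
  0 XOR 1 = 1
  0 XOR 0 = 0
  0 XOR 0 = 0
  0 XOR 0 = 0
  1 XOR 0 = 1
  0 XOR 1 = 1
  1 XOR 0 = 1
  1 XOR 1 = 0
  0 XOR 1 = 1
  0 XOR 0 = 0
  1 XOR 0 = 1
  1 XOR 1 = 0
  1 XOR 1 = 0
  0 XOR 1 = 1
  0 XOR 0 = 0
= 1100011101010010


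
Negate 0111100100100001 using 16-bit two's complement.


Original: 0111100100100001
Step 1 - Invert all bits: 1000011011011110
Step 2 - Add 1: 1000011011011110 + 1
= 1000011011011111 (represents -31009)


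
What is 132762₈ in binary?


Each octal digit → 3 binary bits:
  1 = 001
  3 = 011
  2 = 010
  7 = 111
  6 = 110
  2 = 010
Concatenate: 001 011 010 111 110 010
= 001011010111110010


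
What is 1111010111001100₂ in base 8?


Group into 3-bit groups: 001111010111001100
  001 = 1
  111 = 7
  010 = 2
  111 = 7
  001 = 1
  100 = 4
= 0o172714


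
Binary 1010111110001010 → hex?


Group into 4-bit nibbles: 1010111110001010
  1010 = A
  1111 = F
  1000 = 8
  1010 = A
= 0xAF8A


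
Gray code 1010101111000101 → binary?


Gray code: 1010101111000101
MSB stays the same: 1
Each subsequent bit = prev_binary XOR current_gray:
  B[1] = 1 XOR 0 = 1
  B[2] = 1 XOR 1 = 0
  B[3] = 0 XOR 0 = 0
  B[4] = 0 XOR 1 = 1
  B[5] = 1 XOR 0 = 1
  B[6] = 1 XOR 1 = 0
  B[7] = 0 XOR 1 = 1
  B[8] = 1 XOR 1 = 0
  B[9] = 0 XOR 1 = 1
  B[10] = 1 XOR 0 = 1
  B[11] = 1 XOR 0 = 1
  B[12] = 1 XOR 0 = 1
  B[13] = 1 XOR 1 = 0
  B[14] = 0 XOR 0 = 0
  B[15] = 0 XOR 1 = 1
= 1100110101111001 (52601 decimal)


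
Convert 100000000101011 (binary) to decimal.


Positional values:
Bit 0: 1 × 2^0 = 1
Bit 1: 1 × 2^1 = 2
Bit 3: 1 × 2^3 = 8
Bit 5: 1 × 2^5 = 32
Bit 14: 1 × 2^14 = 16384
Sum = 1 + 2 + 8 + 32 + 16384
= 16427


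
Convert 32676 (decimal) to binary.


Divide by 2 repeatedly:
32676 ÷ 2 = 16338 remainder 0
16338 ÷ 2 = 8169 remainder 0
8169 ÷ 2 = 4084 remainder 1
4084 ÷ 2 = 2042 remainder 0
2042 ÷ 2 = 1021 remainder 0
1021 ÷ 2 = 510 remainder 1
510 ÷ 2 = 255 remainder 0
255 ÷ 2 = 127 remainder 1
127 ÷ 2 = 63 remainder 1
63 ÷ 2 = 31 remainder 1
31 ÷ 2 = 15 remainder 1
15 ÷ 2 = 7 remainder 1
7 ÷ 2 = 3 remainder 1
3 ÷ 2 = 1 remainder 1
1 ÷ 2 = 0 remainder 1
Reading remainders bottom-up:
= 111111110100100


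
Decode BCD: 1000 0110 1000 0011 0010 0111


Each 4-bit group → digit:
  1000 → 8
  0110 → 6
  1000 → 8
  0011 → 3
  0010 → 2
  0111 → 7
= 868327


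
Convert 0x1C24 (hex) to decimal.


Positional values:
Position 0: 4 × 16^0 = 4 × 1 = 4
Position 1: 2 × 16^1 = 2 × 16 = 32
Position 2: C × 16^2 = 12 × 256 = 3072
Position 3: 1 × 16^3 = 1 × 4096 = 4096
Sum = 4 + 32 + 3072 + 4096
= 7204


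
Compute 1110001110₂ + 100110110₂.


Align and add column by column (LSB to MSB, carry propagating):
  01110001110
+ 00100110110
  -----------
  col 0: 0 + 0 + 0 (carry in) = 0 → bit 0, carry out 0
  col 1: 1 + 1 + 0 (carry in) = 2 → bit 0, carry out 1
  col 2: 1 + 1 + 1 (carry in) = 3 → bit 1, carry out 1
  col 3: 1 + 0 + 1 (carry in) = 2 → bit 0, carry out 1
  col 4: 0 + 1 + 1 (carry in) = 2 → bit 0, carry out 1
  col 5: 0 + 1 + 1 (carry in) = 2 → bit 0, carry out 1
  col 6: 0 + 0 + 1 (carry in) = 1 → bit 1, carry out 0
  col 7: 1 + 0 + 0 (carry in) = 1 → bit 1, carry out 0
  col 8: 1 + 1 + 0 (carry in) = 2 → bit 0, carry out 1
  col 9: 1 + 0 + 1 (carry in) = 2 → bit 0, carry out 1
  col 10: 0 + 0 + 1 (carry in) = 1 → bit 1, carry out 0
Reading bits MSB→LSB: 10011000100
Strip leading zeros: 10011000100
= 10011000100


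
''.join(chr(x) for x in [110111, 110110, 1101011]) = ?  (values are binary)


Codes (binary): 110111 110110 1101011
Per-code ASCII lookup:
  110111 = 55  (range 48-57: digits, 55 - 48 = 7) → '7'
  110110 = 54  (range 48-57: digits, 54 - 48 = 6) → '6'
  1101011 = 107  (range 97-122: lowercase, 107 - 97 = 10) → 'k'
= '76k'


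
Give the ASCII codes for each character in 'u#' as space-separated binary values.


String: 'u#'  (2 characters)
Per-character ASCII lookup:
  'u': lowercase starts at 97: 'u' = 97 + 20 = 117 → 1110101
  '#': special character: '#' = 35 → 100011
= 1110101 100011


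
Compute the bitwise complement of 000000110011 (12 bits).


Original: 000000110011
Invert all bits:
  bit 0: 0 → 1
  bit 1: 0 → 1
  bit 2: 0 → 1
  bit 3: 0 → 1
  bit 4: 0 → 1
  bit 5: 0 → 1
  bit 6: 1 → 0
  bit 7: 1 → 0
  bit 8: 0 → 1
  bit 9: 0 → 1
  bit 10: 1 → 0
  bit 11: 1 → 0
= 111111001100


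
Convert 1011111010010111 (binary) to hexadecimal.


Group into 4-bit nibbles: 1011111010010111
  1011 = B
  1110 = E
  1001 = 9
  0111 = 7
= 0xBE97


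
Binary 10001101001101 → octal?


Group into 3-bit groups: 010001101001101
  010 = 2
  001 = 1
  101 = 5
  001 = 1
  101 = 5
= 0o21515


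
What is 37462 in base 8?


Divide by 8 repeatedly:
37462 ÷ 8 = 4682 remainder 6
4682 ÷ 8 = 585 remainder 2
585 ÷ 8 = 73 remainder 1
73 ÷ 8 = 9 remainder 1
9 ÷ 8 = 1 remainder 1
1 ÷ 8 = 0 remainder 1
Reading remainders bottom-up:
= 0o111126


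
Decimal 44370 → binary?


Divide by 2 repeatedly:
44370 ÷ 2 = 22185 remainder 0
22185 ÷ 2 = 11092 remainder 1
11092 ÷ 2 = 5546 remainder 0
5546 ÷ 2 = 2773 remainder 0
2773 ÷ 2 = 1386 remainder 1
1386 ÷ 2 = 693 remainder 0
693 ÷ 2 = 346 remainder 1
346 ÷ 2 = 173 remainder 0
173 ÷ 2 = 86 remainder 1
86 ÷ 2 = 43 remainder 0
43 ÷ 2 = 21 remainder 1
21 ÷ 2 = 10 remainder 1
10 ÷ 2 = 5 remainder 0
5 ÷ 2 = 2 remainder 1
2 ÷ 2 = 1 remainder 0
1 ÷ 2 = 0 remainder 1
Reading remainders bottom-up:
= 1010110101010010


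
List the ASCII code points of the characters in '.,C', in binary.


String: '.,C'  (3 characters)
Per-character ASCII lookup:
  '.': special character: '.' = 46 → 101110
  ',': special character: ',' = 44 → 101100
  'C': uppercase starts at 65: 'C' = 65 + 2 = 67 → 1000011
= 101110 101100 1000011


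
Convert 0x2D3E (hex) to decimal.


Positional values:
Position 0: E × 16^0 = 14 × 1 = 14
Position 1: 3 × 16^1 = 3 × 16 = 48
Position 2: D × 16^2 = 13 × 256 = 3328
Position 3: 2 × 16^3 = 2 × 4096 = 8192
Sum = 14 + 48 + 3328 + 8192
= 11582


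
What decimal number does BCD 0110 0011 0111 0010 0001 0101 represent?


Each 4-bit group → digit:
  0110 → 6
  0011 → 3
  0111 → 7
  0010 → 2
  0001 → 1
  0101 → 5
= 637215


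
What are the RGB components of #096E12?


Hex: #096E12
R = 09₁₆ = 9
G = 6E₁₆ = 110
B = 12₁₆ = 18
= RGB(9, 110, 18)


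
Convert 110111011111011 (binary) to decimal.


Positional values:
Bit 0: 1 × 2^0 = 1
Bit 1: 1 × 2^1 = 2
Bit 3: 1 × 2^3 = 8
Bit 4: 1 × 2^4 = 16
Bit 5: 1 × 2^5 = 32
Bit 6: 1 × 2^6 = 64
Bit 7: 1 × 2^7 = 128
Bit 9: 1 × 2^9 = 512
Bit 10: 1 × 2^10 = 1024
Bit 11: 1 × 2^11 = 2048
Bit 13: 1 × 2^13 = 8192
Bit 14: 1 × 2^14 = 16384
Sum = 1 + 2 + 8 + 16 + 32 + 64 + 128 + 512 + 1024 + 2048 + 8192 + 16384
= 28411


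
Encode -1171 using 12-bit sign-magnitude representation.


Sign bit: 1 (negative)
Magnitude: 1171 = 10010010011
= 110010010011


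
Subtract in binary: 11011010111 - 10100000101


Align and subtract column by column (LSB to MSB, borrowing when needed):
  11011010111
- 10100000101
  -----------
  col 0: (1 - 0 borrow-in) - 1 → 1 - 1 = 0, borrow out 0
  col 1: (1 - 0 borrow-in) - 0 → 1 - 0 = 1, borrow out 0
  col 2: (1 - 0 borrow-in) - 1 → 1 - 1 = 0, borrow out 0
  col 3: (0 - 0 borrow-in) - 0 → 0 - 0 = 0, borrow out 0
  col 4: (1 - 0 borrow-in) - 0 → 1 - 0 = 1, borrow out 0
  col 5: (0 - 0 borrow-in) - 0 → 0 - 0 = 0, borrow out 0
  col 6: (1 - 0 borrow-in) - 0 → 1 - 0 = 1, borrow out 0
  col 7: (1 - 0 borrow-in) - 0 → 1 - 0 = 1, borrow out 0
  col 8: (0 - 0 borrow-in) - 1 → borrow from next column: (0+2) - 1 = 1, borrow out 1
  col 9: (1 - 1 borrow-in) - 0 → 0 - 0 = 0, borrow out 0
  col 10: (1 - 0 borrow-in) - 1 → 1 - 1 = 0, borrow out 0
Reading bits MSB→LSB: 00111010010
Strip leading zeros: 111010010
= 111010010


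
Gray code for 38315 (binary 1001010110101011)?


Binary: 1001010110101011
Gray code: G = B XOR (B >> 1)
B >> 1 = 0100101011010101
1001010110101011 XOR 0100101011010101:
  1 XOR 0 = 1
  0 XOR 1 = 1
  0 XOR 0 = 0
  1 XOR 0 = 1
  0 XOR 1 = 1
  1 XOR 0 = 1
  0 XOR 1 = 1
  1 XOR 0 = 1
  1 XOR 1 = 0
  0 XOR 1 = 1
  1 XOR 0 = 1
  0 XOR 1 = 1
  1 XOR 0 = 1
  0 XOR 1 = 1
  1 XOR 0 = 1
  1 XOR 1 = 0
= 1101111101111110


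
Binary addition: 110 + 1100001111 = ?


Align and add column by column (LSB to MSB, carry propagating):
  00000000110
+ 01100001111
  -----------
  col 0: 0 + 1 + 0 (carry in) = 1 → bit 1, carry out 0
  col 1: 1 + 1 + 0 (carry in) = 2 → bit 0, carry out 1
  col 2: 1 + 1 + 1 (carry in) = 3 → bit 1, carry out 1
  col 3: 0 + 1 + 1 (carry in) = 2 → bit 0, carry out 1
  col 4: 0 + 0 + 1 (carry in) = 1 → bit 1, carry out 0
  col 5: 0 + 0 + 0 (carry in) = 0 → bit 0, carry out 0
  col 6: 0 + 0 + 0 (carry in) = 0 → bit 0, carry out 0
  col 7: 0 + 0 + 0 (carry in) = 0 → bit 0, carry out 0
  col 8: 0 + 1 + 0 (carry in) = 1 → bit 1, carry out 0
  col 9: 0 + 1 + 0 (carry in) = 1 → bit 1, carry out 0
  col 10: 0 + 0 + 0 (carry in) = 0 → bit 0, carry out 0
Reading bits MSB→LSB: 01100010101
Strip leading zeros: 1100010101
= 1100010101


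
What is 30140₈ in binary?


Each octal digit → 3 binary bits:
  3 = 011
  0 = 000
  1 = 001
  4 = 100
  0 = 000
Concatenate: 011 000 001 100 000
= 011000001100000


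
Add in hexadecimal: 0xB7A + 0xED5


Align and add column by column (LSB to MSB, each column mod 16 with carry):
  0B7A
+ 0ED5
  ----
  col 0: A(10) + 5(5) + 0 (carry in) = 15 → F(15), carry out 0
  col 1: 7(7) + D(13) + 0 (carry in) = 20 → 4(4), carry out 1
  col 2: B(11) + E(14) + 1 (carry in) = 26 → A(10), carry out 1
  col 3: 0(0) + 0(0) + 1 (carry in) = 1 → 1(1), carry out 0
Reading digits MSB→LSB: 1A4F
Strip leading zeros: 1A4F
= 0x1A4F


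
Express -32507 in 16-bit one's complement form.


Original: 0111111011111011
Invert all bits:
  bit 0: 0 → 1
  bit 1: 1 → 0
  bit 2: 1 → 0
  bit 3: 1 → 0
  bit 4: 1 → 0
  bit 5: 1 → 0
  bit 6: 1 → 0
  bit 7: 0 → 1
  bit 8: 1 → 0
  bit 9: 1 → 0
  bit 10: 1 → 0
  bit 11: 1 → 0
  bit 12: 1 → 0
  bit 13: 0 → 1
  bit 14: 1 → 0
  bit 15: 1 → 0
= 1000000100000100


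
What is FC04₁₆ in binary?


Each hex digit → 4 binary bits:
  F = 1111
  C = 1100
  0 = 0000
  4 = 0100
Concatenate: 1111 1100 0000 0100
= 1111110000000100


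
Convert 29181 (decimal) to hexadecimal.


Divide by 16 repeatedly:
29181 ÷ 16 = 1823 remainder 13 (D)
1823 ÷ 16 = 113 remainder 15 (F)
113 ÷ 16 = 7 remainder 1 (1)
7 ÷ 16 = 0 remainder 7 (7)
Reading remainders bottom-up:
= 0x71FD


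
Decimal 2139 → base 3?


Divide by 3 repeatedly:
2139 ÷ 3 = 713 remainder 0
713 ÷ 3 = 237 remainder 2
237 ÷ 3 = 79 remainder 0
79 ÷ 3 = 26 remainder 1
26 ÷ 3 = 8 remainder 2
8 ÷ 3 = 2 remainder 2
2 ÷ 3 = 0 remainder 2
Reading remainders bottom-up:
= 2221020


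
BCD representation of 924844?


Each digit → 4-bit binary:
  9 → 1001
  2 → 0010
  4 → 0100
  8 → 1000
  4 → 0100
  4 → 0100
= 1001 0010 0100 1000 0100 0100


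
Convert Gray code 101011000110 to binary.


Gray code: 101011000110
MSB stays the same: 1
Each subsequent bit = prev_binary XOR current_gray:
  B[1] = 1 XOR 0 = 1
  B[2] = 1 XOR 1 = 0
  B[3] = 0 XOR 0 = 0
  B[4] = 0 XOR 1 = 1
  B[5] = 1 XOR 1 = 0
  B[6] = 0 XOR 0 = 0
  B[7] = 0 XOR 0 = 0
  B[8] = 0 XOR 0 = 0
  B[9] = 0 XOR 1 = 1
  B[10] = 1 XOR 1 = 0
  B[11] = 0 XOR 0 = 0
= 110010000100 (3204 decimal)


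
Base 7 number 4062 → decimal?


Positional values (base 7):
  2 × 7^0 = 2 × 1 = 2
  6 × 7^1 = 6 × 7 = 42
  0 × 7^2 = 0 × 49 = 0
  4 × 7^3 = 4 × 343 = 1372
Sum = 2 + 42 + 0 + 1372
= 1416


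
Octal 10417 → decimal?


Positional values:
Position 0: 7 × 8^0 = 7
Position 1: 1 × 8^1 = 8
Position 2: 4 × 8^2 = 256
Position 3: 0 × 8^3 = 0
Position 4: 1 × 8^4 = 4096
Sum = 7 + 8 + 256 + 0 + 4096
= 4367


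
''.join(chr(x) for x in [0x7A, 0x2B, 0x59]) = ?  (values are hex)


Codes (hex): 0x7A 0x2B 0x59
Per-code ASCII lookup:
  0x7A = 122  (range 97-122: lowercase, 122 - 97 = 25) → 'z'
  0x2B = 43  (special character) → '+'
  0x59 = 89  (range 65-90: uppercase, 89 - 65 = 24) → 'Y'
= 'z+Y'


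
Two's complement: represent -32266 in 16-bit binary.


Original: 0111111000001010
Step 1 - Invert all bits: 1000000111110101
Step 2 - Add 1: 1000000111110101 + 1
= 1000000111110110 (represents -32266)


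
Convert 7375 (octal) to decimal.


Positional values:
Position 0: 5 × 8^0 = 5
Position 1: 7 × 8^1 = 56
Position 2: 3 × 8^2 = 192
Position 3: 7 × 8^3 = 3584
Sum = 5 + 56 + 192 + 3584
= 3837


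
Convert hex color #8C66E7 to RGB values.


Hex: #8C66E7
R = 8C₁₆ = 140
G = 66₁₆ = 102
B = E7₁₆ = 231
= RGB(140, 102, 231)


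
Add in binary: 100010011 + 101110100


Align and add column by column (LSB to MSB, carry propagating):
  0100010011
+ 0101110100
  ----------
  col 0: 1 + 0 + 0 (carry in) = 1 → bit 1, carry out 0
  col 1: 1 + 0 + 0 (carry in) = 1 → bit 1, carry out 0
  col 2: 0 + 1 + 0 (carry in) = 1 → bit 1, carry out 0
  col 3: 0 + 0 + 0 (carry in) = 0 → bit 0, carry out 0
  col 4: 1 + 1 + 0 (carry in) = 2 → bit 0, carry out 1
  col 5: 0 + 1 + 1 (carry in) = 2 → bit 0, carry out 1
  col 6: 0 + 1 + 1 (carry in) = 2 → bit 0, carry out 1
  col 7: 0 + 0 + 1 (carry in) = 1 → bit 1, carry out 0
  col 8: 1 + 1 + 0 (carry in) = 2 → bit 0, carry out 1
  col 9: 0 + 0 + 1 (carry in) = 1 → bit 1, carry out 0
Reading bits MSB→LSB: 1010000111
Strip leading zeros: 1010000111
= 1010000111


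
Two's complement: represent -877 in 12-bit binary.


Original: 001101101101
Step 1 - Invert all bits: 110010010010
Step 2 - Add 1: 110010010010 + 1
= 110010010011 (represents -877)


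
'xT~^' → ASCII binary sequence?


String: 'xT~^'  (4 characters)
Per-character ASCII lookup:
  'x': lowercase starts at 97: 'x' = 97 + 23 = 120 → 1111000
  'T': uppercase starts at 65: 'T' = 65 + 19 = 84 → 1010100
  '~': special character: '~' = 126 → 1111110
  '^': special character: '^' = 94 → 1011110
= 1111000 1010100 1111110 1011110


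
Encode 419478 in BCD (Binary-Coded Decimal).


Each digit → 4-bit binary:
  4 → 0100
  1 → 0001
  9 → 1001
  4 → 0100
  7 → 0111
  8 → 1000
= 0100 0001 1001 0100 0111 1000


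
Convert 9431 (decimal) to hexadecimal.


Divide by 16 repeatedly:
9431 ÷ 16 = 589 remainder 7 (7)
589 ÷ 16 = 36 remainder 13 (D)
36 ÷ 16 = 2 remainder 4 (4)
2 ÷ 16 = 0 remainder 2 (2)
Reading remainders bottom-up:
= 0x24D7


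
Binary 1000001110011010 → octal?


Group into 3-bit groups: 001000001110011010
  001 = 1
  000 = 0
  001 = 1
  110 = 6
  011 = 3
  010 = 2
= 0o101632


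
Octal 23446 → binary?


Each octal digit → 3 binary bits:
  2 = 010
  3 = 011
  4 = 100
  4 = 100
  6 = 110
Concatenate: 010 011 100 100 110
= 010011100100110


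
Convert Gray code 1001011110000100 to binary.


Gray code: 1001011110000100
MSB stays the same: 1
Each subsequent bit = prev_binary XOR current_gray:
  B[1] = 1 XOR 0 = 1
  B[2] = 1 XOR 0 = 1
  B[3] = 1 XOR 1 = 0
  B[4] = 0 XOR 0 = 0
  B[5] = 0 XOR 1 = 1
  B[6] = 1 XOR 1 = 0
  B[7] = 0 XOR 1 = 1
  B[8] = 1 XOR 1 = 0
  B[9] = 0 XOR 0 = 0
  B[10] = 0 XOR 0 = 0
  B[11] = 0 XOR 0 = 0
  B[12] = 0 XOR 0 = 0
  B[13] = 0 XOR 1 = 1
  B[14] = 1 XOR 0 = 1
  B[15] = 1 XOR 0 = 1
= 1110010100000111 (58631 decimal)


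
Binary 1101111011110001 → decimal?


Positional values:
Bit 0: 1 × 2^0 = 1
Bit 4: 1 × 2^4 = 16
Bit 5: 1 × 2^5 = 32
Bit 6: 1 × 2^6 = 64
Bit 7: 1 × 2^7 = 128
Bit 9: 1 × 2^9 = 512
Bit 10: 1 × 2^10 = 1024
Bit 11: 1 × 2^11 = 2048
Bit 12: 1 × 2^12 = 4096
Bit 14: 1 × 2^14 = 16384
Bit 15: 1 × 2^15 = 32768
Sum = 1 + 16 + 32 + 64 + 128 + 512 + 1024 + 2048 + 4096 + 16384 + 32768
= 57073


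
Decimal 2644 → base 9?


Divide by 9 repeatedly:
2644 ÷ 9 = 293 remainder 7
293 ÷ 9 = 32 remainder 5
32 ÷ 9 = 3 remainder 5
3 ÷ 9 = 0 remainder 3
Reading remainders bottom-up:
= 3557


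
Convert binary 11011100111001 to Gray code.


Binary: 11011100111001
Gray code: G = B XOR (B >> 1)
B >> 1 = 01101110011100
11011100111001 XOR 01101110011100:
  1 XOR 0 = 1
  1 XOR 1 = 0
  0 XOR 1 = 1
  1 XOR 0 = 1
  1 XOR 1 = 0
  1 XOR 1 = 0
  0 XOR 1 = 1
  0 XOR 0 = 0
  1 XOR 0 = 1
  1 XOR 1 = 0
  1 XOR 1 = 0
  0 XOR 1 = 1
  0 XOR 0 = 0
  1 XOR 0 = 1
= 10110010100101


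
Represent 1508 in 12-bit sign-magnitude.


Sign bit: 0 (positive)
Magnitude: 1508 = 10111100100
= 010111100100


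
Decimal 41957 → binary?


Divide by 2 repeatedly:
41957 ÷ 2 = 20978 remainder 1
20978 ÷ 2 = 10489 remainder 0
10489 ÷ 2 = 5244 remainder 1
5244 ÷ 2 = 2622 remainder 0
2622 ÷ 2 = 1311 remainder 0
1311 ÷ 2 = 655 remainder 1
655 ÷ 2 = 327 remainder 1
327 ÷ 2 = 163 remainder 1
163 ÷ 2 = 81 remainder 1
81 ÷ 2 = 40 remainder 1
40 ÷ 2 = 20 remainder 0
20 ÷ 2 = 10 remainder 0
10 ÷ 2 = 5 remainder 0
5 ÷ 2 = 2 remainder 1
2 ÷ 2 = 1 remainder 0
1 ÷ 2 = 0 remainder 1
Reading remainders bottom-up:
= 1010001111100101


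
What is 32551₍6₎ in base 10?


Positional values (base 6):
  1 × 6^0 = 1 × 1 = 1
  5 × 6^1 = 5 × 6 = 30
  5 × 6^2 = 5 × 36 = 180
  2 × 6^3 = 2 × 216 = 432
  3 × 6^4 = 3 × 1296 = 3888
Sum = 1 + 30 + 180 + 432 + 3888
= 4531


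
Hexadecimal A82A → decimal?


Positional values:
Position 0: A × 16^0 = 10 × 1 = 10
Position 1: 2 × 16^1 = 2 × 16 = 32
Position 2: 8 × 16^2 = 8 × 256 = 2048
Position 3: A × 16^3 = 10 × 4096 = 40960
Sum = 10 + 32 + 2048 + 40960
= 43050


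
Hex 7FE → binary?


Each hex digit → 4 binary bits:
  7 = 0111
  F = 1111
  E = 1110
Concatenate: 0111 1111 1110
= 011111111110


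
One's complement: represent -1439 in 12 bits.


Original: 010110011111
Invert all bits:
  bit 0: 0 → 1
  bit 1: 1 → 0
  bit 2: 0 → 1
  bit 3: 1 → 0
  bit 4: 1 → 0
  bit 5: 0 → 1
  bit 6: 0 → 1
  bit 7: 1 → 0
  bit 8: 1 → 0
  bit 9: 1 → 0
  bit 10: 1 → 0
  bit 11: 1 → 0
= 101001100000


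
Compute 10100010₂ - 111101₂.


Align and subtract column by column (LSB to MSB, borrowing when needed):
  10100010
- 00111101
  --------
  col 0: (0 - 0 borrow-in) - 1 → borrow from next column: (0+2) - 1 = 1, borrow out 1
  col 1: (1 - 1 borrow-in) - 0 → 0 - 0 = 0, borrow out 0
  col 2: (0 - 0 borrow-in) - 1 → borrow from next column: (0+2) - 1 = 1, borrow out 1
  col 3: (0 - 1 borrow-in) - 1 → borrow from next column: (-1+2) - 1 = 0, borrow out 1
  col 4: (0 - 1 borrow-in) - 1 → borrow from next column: (-1+2) - 1 = 0, borrow out 1
  col 5: (1 - 1 borrow-in) - 1 → borrow from next column: (0+2) - 1 = 1, borrow out 1
  col 6: (0 - 1 borrow-in) - 0 → borrow from next column: (-1+2) - 0 = 1, borrow out 1
  col 7: (1 - 1 borrow-in) - 0 → 0 - 0 = 0, borrow out 0
Reading bits MSB→LSB: 01100101
Strip leading zeros: 1100101
= 1100101


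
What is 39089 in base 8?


Divide by 8 repeatedly:
39089 ÷ 8 = 4886 remainder 1
4886 ÷ 8 = 610 remainder 6
610 ÷ 8 = 76 remainder 2
76 ÷ 8 = 9 remainder 4
9 ÷ 8 = 1 remainder 1
1 ÷ 8 = 0 remainder 1
Reading remainders bottom-up:
= 0o114261


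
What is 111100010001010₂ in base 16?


Group into 4-bit nibbles: 0111100010001010
  0111 = 7
  1000 = 8
  1000 = 8
  1010 = A
= 0x788A


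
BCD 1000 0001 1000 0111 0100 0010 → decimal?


Each 4-bit group → digit:
  1000 → 8
  0001 → 1
  1000 → 8
  0111 → 7
  0100 → 4
  0010 → 2
= 818742


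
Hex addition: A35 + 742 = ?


Align and add column by column (LSB to MSB, each column mod 16 with carry):
  0A35
+ 0742
  ----
  col 0: 5(5) + 2(2) + 0 (carry in) = 7 → 7(7), carry out 0
  col 1: 3(3) + 4(4) + 0 (carry in) = 7 → 7(7), carry out 0
  col 2: A(10) + 7(7) + 0 (carry in) = 17 → 1(1), carry out 1
  col 3: 0(0) + 0(0) + 1 (carry in) = 1 → 1(1), carry out 0
Reading digits MSB→LSB: 1177
Strip leading zeros: 1177
= 0x1177


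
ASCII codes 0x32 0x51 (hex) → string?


Codes (hex): 0x32 0x51
Per-code ASCII lookup:
  0x32 = 50  (range 48-57: digits, 50 - 48 = 2) → '2'
  0x51 = 81  (range 65-90: uppercase, 81 - 65 = 16) → 'Q'
= '2Q'


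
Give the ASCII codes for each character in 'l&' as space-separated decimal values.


String: 'l&'  (2 characters)
Per-character ASCII lookup:
  'l': lowercase starts at 97: 'l' = 97 + 11 = 108
  '&': special character: '&' = 38
= 108 38


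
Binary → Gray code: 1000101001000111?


Binary: 1000101001000111
Gray code: G = B XOR (B >> 1)
B >> 1 = 0100010100100011
1000101001000111 XOR 0100010100100011:
  1 XOR 0 = 1
  0 XOR 1 = 1
  0 XOR 0 = 0
  0 XOR 0 = 0
  1 XOR 0 = 1
  0 XOR 1 = 1
  1 XOR 0 = 1
  0 XOR 1 = 1
  0 XOR 0 = 0
  1 XOR 0 = 1
  0 XOR 1 = 1
  0 XOR 0 = 0
  0 XOR 0 = 0
  1 XOR 0 = 1
  1 XOR 1 = 0
  1 XOR 1 = 0
= 1100111101100100


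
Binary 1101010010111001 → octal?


Group into 3-bit groups: 001101010010111001
  001 = 1
  101 = 5
  010 = 2
  010 = 2
  111 = 7
  001 = 1
= 0o152271


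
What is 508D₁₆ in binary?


Each hex digit → 4 binary bits:
  5 = 0101
  0 = 0000
  8 = 1000
  D = 1101
Concatenate: 0101 0000 1000 1101
= 0101000010001101


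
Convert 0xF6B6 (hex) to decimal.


Positional values:
Position 0: 6 × 16^0 = 6 × 1 = 6
Position 1: B × 16^1 = 11 × 16 = 176
Position 2: 6 × 16^2 = 6 × 256 = 1536
Position 3: F × 16^3 = 15 × 4096 = 61440
Sum = 6 + 176 + 1536 + 61440
= 63158


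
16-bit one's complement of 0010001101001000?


Original: 0010001101001000
Invert all bits:
  bit 0: 0 → 1
  bit 1: 0 → 1
  bit 2: 1 → 0
  bit 3: 0 → 1
  bit 4: 0 → 1
  bit 5: 0 → 1
  bit 6: 1 → 0
  bit 7: 1 → 0
  bit 8: 0 → 1
  bit 9: 1 → 0
  bit 10: 0 → 1
  bit 11: 0 → 1
  bit 12: 1 → 0
  bit 13: 0 → 1
  bit 14: 0 → 1
  bit 15: 0 → 1
= 1101110010110111


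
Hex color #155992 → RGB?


Hex: #155992
R = 15₁₆ = 21
G = 59₁₆ = 89
B = 92₁₆ = 146
= RGB(21, 89, 146)


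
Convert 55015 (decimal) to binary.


Divide by 2 repeatedly:
55015 ÷ 2 = 27507 remainder 1
27507 ÷ 2 = 13753 remainder 1
13753 ÷ 2 = 6876 remainder 1
6876 ÷ 2 = 3438 remainder 0
3438 ÷ 2 = 1719 remainder 0
1719 ÷ 2 = 859 remainder 1
859 ÷ 2 = 429 remainder 1
429 ÷ 2 = 214 remainder 1
214 ÷ 2 = 107 remainder 0
107 ÷ 2 = 53 remainder 1
53 ÷ 2 = 26 remainder 1
26 ÷ 2 = 13 remainder 0
13 ÷ 2 = 6 remainder 1
6 ÷ 2 = 3 remainder 0
3 ÷ 2 = 1 remainder 1
1 ÷ 2 = 0 remainder 1
Reading remainders bottom-up:
= 1101011011100111


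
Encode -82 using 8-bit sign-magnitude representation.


Sign bit: 1 (negative)
Magnitude: 82 = 1010010
= 11010010


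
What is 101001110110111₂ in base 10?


Positional values:
Bit 0: 1 × 2^0 = 1
Bit 1: 1 × 2^1 = 2
Bit 2: 1 × 2^2 = 4
Bit 4: 1 × 2^4 = 16
Bit 5: 1 × 2^5 = 32
Bit 7: 1 × 2^7 = 128
Bit 8: 1 × 2^8 = 256
Bit 9: 1 × 2^9 = 512
Bit 12: 1 × 2^12 = 4096
Bit 14: 1 × 2^14 = 16384
Sum = 1 + 2 + 4 + 16 + 32 + 128 + 256 + 512 + 4096 + 16384
= 21431


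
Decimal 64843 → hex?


Divide by 16 repeatedly:
64843 ÷ 16 = 4052 remainder 11 (B)
4052 ÷ 16 = 253 remainder 4 (4)
253 ÷ 16 = 15 remainder 13 (D)
15 ÷ 16 = 0 remainder 15 (F)
Reading remainders bottom-up:
= 0xFD4B


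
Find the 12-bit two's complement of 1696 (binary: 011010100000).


Original: 011010100000
Step 1 - Invert all bits: 100101011111
Step 2 - Add 1: 100101011111 + 1
= 100101100000 (represents -1696)


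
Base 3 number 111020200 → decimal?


Positional values (base 3):
  0 × 3^0 = 0 × 1 = 0
  0 × 3^1 = 0 × 3 = 0
  2 × 3^2 = 2 × 9 = 18
  0 × 3^3 = 0 × 27 = 0
  2 × 3^4 = 2 × 81 = 162
  0 × 3^5 = 0 × 243 = 0
  1 × 3^6 = 1 × 729 = 729
  1 × 3^7 = 1 × 2187 = 2187
  1 × 3^8 = 1 × 6561 = 6561
Sum = 0 + 0 + 18 + 0 + 162 + 0 + 729 + 2187 + 6561
= 9657


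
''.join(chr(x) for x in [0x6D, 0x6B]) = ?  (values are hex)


Codes (hex): 0x6D 0x6B
Per-code ASCII lookup:
  0x6D = 109  (range 97-122: lowercase, 109 - 97 = 12) → 'm'
  0x6B = 107  (range 97-122: lowercase, 107 - 97 = 10) → 'k'
= 'mk'


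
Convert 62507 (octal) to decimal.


Positional values:
Position 0: 7 × 8^0 = 7
Position 1: 0 × 8^1 = 0
Position 2: 5 × 8^2 = 320
Position 3: 2 × 8^3 = 1024
Position 4: 6 × 8^4 = 24576
Sum = 7 + 0 + 320 + 1024 + 24576
= 25927


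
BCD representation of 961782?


Each digit → 4-bit binary:
  9 → 1001
  6 → 0110
  1 → 0001
  7 → 0111
  8 → 1000
  2 → 0010
= 1001 0110 0001 0111 1000 0010


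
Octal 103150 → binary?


Each octal digit → 3 binary bits:
  1 = 001
  0 = 000
  3 = 011
  1 = 001
  5 = 101
  0 = 000
Concatenate: 001 000 011 001 101 000
= 001000011001101000


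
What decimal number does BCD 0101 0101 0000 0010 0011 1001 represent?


Each 4-bit group → digit:
  0101 → 5
  0101 → 5
  0000 → 0
  0010 → 2
  0011 → 3
  1001 → 9
= 550239


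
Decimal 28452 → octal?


Divide by 8 repeatedly:
28452 ÷ 8 = 3556 remainder 4
3556 ÷ 8 = 444 remainder 4
444 ÷ 8 = 55 remainder 4
55 ÷ 8 = 6 remainder 7
6 ÷ 8 = 0 remainder 6
Reading remainders bottom-up:
= 0o67444


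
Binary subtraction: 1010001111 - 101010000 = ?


Align and subtract column by column (LSB to MSB, borrowing when needed):
  1010001111
- 0101010000
  ----------
  col 0: (1 - 0 borrow-in) - 0 → 1 - 0 = 1, borrow out 0
  col 1: (1 - 0 borrow-in) - 0 → 1 - 0 = 1, borrow out 0
  col 2: (1 - 0 borrow-in) - 0 → 1 - 0 = 1, borrow out 0
  col 3: (1 - 0 borrow-in) - 0 → 1 - 0 = 1, borrow out 0
  col 4: (0 - 0 borrow-in) - 1 → borrow from next column: (0+2) - 1 = 1, borrow out 1
  col 5: (0 - 1 borrow-in) - 0 → borrow from next column: (-1+2) - 0 = 1, borrow out 1
  col 6: (0 - 1 borrow-in) - 1 → borrow from next column: (-1+2) - 1 = 0, borrow out 1
  col 7: (1 - 1 borrow-in) - 0 → 0 - 0 = 0, borrow out 0
  col 8: (0 - 0 borrow-in) - 1 → borrow from next column: (0+2) - 1 = 1, borrow out 1
  col 9: (1 - 1 borrow-in) - 0 → 0 - 0 = 0, borrow out 0
Reading bits MSB→LSB: 0100111111
Strip leading zeros: 100111111
= 100111111
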